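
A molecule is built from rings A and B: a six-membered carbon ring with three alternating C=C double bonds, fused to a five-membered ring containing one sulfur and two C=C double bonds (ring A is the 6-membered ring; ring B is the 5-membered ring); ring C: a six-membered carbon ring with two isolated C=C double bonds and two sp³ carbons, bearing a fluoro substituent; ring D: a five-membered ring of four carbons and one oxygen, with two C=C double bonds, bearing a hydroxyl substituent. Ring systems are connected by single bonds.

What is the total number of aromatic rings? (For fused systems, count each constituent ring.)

Rings A and B form a fused bicyclic system (with one sulfur) with 9 sp² atoms and 10 π electrons from ring double bonds plus a heteroatom lone pair. 10 = 4(2)+2, so the system is aromatic and both rings count as aromatic (benzothiophene).
Ring C has two sp³ carbons, so it is not fully conjugated — not aromatic (1,4-cyclohexadiene).
Ring D has a continuous p-orbital overlap around the ring; 2 ring double bonds (4 π electrons) plus a heteroatom lone pair (2) give 6 π electrons. That satisfies 4n+2 with n=1, so ring D is aromatic (furan).
Aromatic: A, B, D. Total: 3.

3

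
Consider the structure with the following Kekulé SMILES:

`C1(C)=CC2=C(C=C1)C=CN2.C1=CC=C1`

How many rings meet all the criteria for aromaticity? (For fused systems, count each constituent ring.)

2

The SMILES encodes a six-membered carbon ring with three alternating C=C double bonds, fused to a five-membered ring containing one N–H nitrogen and two C=C double bonds; a four-membered carbon ring with two alternating C=C double bonds.
The fused 6/5-membered bicyclic (with one N–H) is a single π system with 9 sp² atoms and 10 π electrons from ring double bonds plus a heteroatom lone pair. 10 = 4(2)+2, so the system is aromatic and both rings count as aromatic (indole).
The 4-membered ring has only sp² ring atoms; a planar conformation would have a fully conjugated π system of 4 electrons. But 4 = 4(1), which is 4n not 4n+2, so it is not aromatic (cyclobutadiene) — cyclobutadiene is antiaromatic and distorts to a rectangle.
2 of the 3 rings are aromatic. Total: 2.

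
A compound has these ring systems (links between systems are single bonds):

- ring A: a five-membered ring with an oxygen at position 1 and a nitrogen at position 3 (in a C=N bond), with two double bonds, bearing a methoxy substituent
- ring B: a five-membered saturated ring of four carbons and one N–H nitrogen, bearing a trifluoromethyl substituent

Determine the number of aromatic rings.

Ring A is planar and fully conjugated; 2 ring double bonds (4 π electrons) plus a heteroatom lone pair (2) give 6 π electrons. That satisfies 4n+2 with n=1, so ring A is aromatic (oxazole).
Ring B has only sp³ atoms, so it is not fully conjugated — not aromatic (pyrrolidine).
Aromatic: A. Total: 1.

1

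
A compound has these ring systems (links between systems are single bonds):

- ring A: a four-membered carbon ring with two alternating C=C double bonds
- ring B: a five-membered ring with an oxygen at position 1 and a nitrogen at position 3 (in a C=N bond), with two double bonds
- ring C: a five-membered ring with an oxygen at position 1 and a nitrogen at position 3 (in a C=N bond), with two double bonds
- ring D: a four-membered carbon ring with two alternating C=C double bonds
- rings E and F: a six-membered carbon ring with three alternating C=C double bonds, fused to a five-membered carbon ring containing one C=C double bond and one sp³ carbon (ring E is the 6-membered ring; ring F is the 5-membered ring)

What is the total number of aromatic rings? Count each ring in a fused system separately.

Ring A has only sp² ring atoms; a planar conformation would have a fully conjugated π system of 4 electrons. But 4 = 4(1), which is 4n not 4n+2, so ring A is not aromatic (cyclobutadiene) — cyclobutadiene is antiaromatic and distorts to a rectangle.
Ring B is planar and fully conjugated; 2 ring double bonds (4 π electrons) plus a heteroatom lone pair (2) give 6 π electrons. 6 = 4(1)+2, so ring B is aromatic (oxazole).
Ring C is planar and fully conjugated; 2 ring double bonds (4 π electrons) plus a heteroatom lone pair (2) give 6 π electrons. That satisfies 4n+2 with n=1, so ring C is aromatic (oxazole).
Ring D has only sp² ring atoms; a planar conformation would have a fully conjugated π system of 4 electrons. But 4 = 4(1), which is 4n not 4n+2, so ring D is not aromatic (cyclobutadiene) — cyclobutadiene is antiaromatic and distorts to a rectangle.
Ring E is fully conjugated (every ring atom contributes a p orbital); 3 ring double bonds give 6 π electrons. That satisfies 4n+2 with n=1, so ring E is aromatic (benzene ring).
Ring F has one sp³ carbon, so it is not fully conjugated — not aromatic (cyclopentene ring).
Aromatic: B, C, E. Total: 3.

3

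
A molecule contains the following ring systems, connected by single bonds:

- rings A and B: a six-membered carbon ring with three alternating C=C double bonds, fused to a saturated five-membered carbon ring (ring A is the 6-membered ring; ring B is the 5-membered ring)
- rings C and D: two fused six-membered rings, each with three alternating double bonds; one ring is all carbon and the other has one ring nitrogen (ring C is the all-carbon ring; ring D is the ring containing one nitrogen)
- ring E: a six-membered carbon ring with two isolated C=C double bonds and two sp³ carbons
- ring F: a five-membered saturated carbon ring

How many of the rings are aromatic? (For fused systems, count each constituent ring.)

3

Ring A has a continuous p-orbital overlap around the ring; 3 ring double bonds give 6 π electrons. That satisfies 4n+2 with n=1, so ring A is aromatic (benzene ring).
Ring B has three sp³ carbons, so it is not fully conjugated — not aromatic (cyclopentane ring).
Rings C and D form a fused bicyclic system (with one nitrogen) with 10 sp² atoms and 10 π electrons from ring double bonds. 10 = 4(2)+2, so the system is aromatic and both rings count as aromatic (quinoline).
Ring E has two sp³ carbons, so it is not fully conjugated — not aromatic (1,4-cyclohexadiene).
Ring F has only sp³ atoms, so it is not fully conjugated — not aromatic (cyclopentane).
Aromatic: A, C, D. Total: 3.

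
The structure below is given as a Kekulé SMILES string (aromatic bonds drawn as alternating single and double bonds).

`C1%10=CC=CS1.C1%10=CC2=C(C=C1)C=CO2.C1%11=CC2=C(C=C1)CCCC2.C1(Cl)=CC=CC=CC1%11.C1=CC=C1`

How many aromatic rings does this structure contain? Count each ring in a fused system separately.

4

The SMILES encodes a five-membered ring of four carbons and one sulfur, with two C=C double bonds; a six-membered carbon ring with three alternating C=C double bonds, fused to a five-membered ring containing one oxygen and two C=C double bonds; a six-membered carbon ring with three alternating C=C double bonds, fused to a saturated six-membered carbon ring; a seven-membered carbon ring with three C=C double bonds and one sp³ carbon; a four-membered carbon ring with two alternating C=C double bonds.
The 5-membered ring with one sulfur is fully conjugated (every ring atom contributes a p orbital); 2 ring double bonds (4 π electrons) plus a heteroatom lone pair (2) give 6 π electrons. 6 = 4(1)+2, so it is aromatic (thiophene).
The fused 6/5-membered bicyclic (with one oxygen) is a single π system with 9 sp² atoms and 10 π electrons from ring double bonds plus a heteroatom lone pair. 10 = 4(2)+2, so the system is aromatic and both rings count as aromatic (benzofuran).
The 6-membered ring is planar and fully conjugated; 3 ring double bonds give 6 π electrons. That satisfies 4n+2 with n=1, so it is aromatic (benzene ring).
The second 6-membered ring has four sp³ carbons, so it is not fully conjugated — not aromatic (cyclohexane ring).
The 7-membered ring has one sp³ carbon, so it is not fully conjugated — not aromatic (cycloheptatriene).
The 4-membered ring has only sp² ring atoms; a planar conformation would have a fully conjugated π system of 4 electrons. But 4 = 4(1), which is 4n not 4n+2, so it is not aromatic (cyclobutadiene) — cyclobutadiene is antiaromatic and distorts to a rectangle.
4 of the 7 rings are aromatic. Total: 4.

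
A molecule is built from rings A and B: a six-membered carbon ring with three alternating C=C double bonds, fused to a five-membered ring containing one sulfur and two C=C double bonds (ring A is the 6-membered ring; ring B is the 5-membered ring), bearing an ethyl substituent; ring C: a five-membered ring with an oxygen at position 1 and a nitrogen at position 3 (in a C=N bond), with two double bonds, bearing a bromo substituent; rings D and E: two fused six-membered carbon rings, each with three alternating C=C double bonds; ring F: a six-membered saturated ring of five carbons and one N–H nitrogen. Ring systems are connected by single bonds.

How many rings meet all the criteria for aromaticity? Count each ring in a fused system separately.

5

Rings A and B form a fused bicyclic system (with one sulfur) with 9 sp² atoms and 10 π electrons from ring double bonds plus a heteroatom lone pair. 10 = 4(2)+2, so the system is aromatic and both rings count as aromatic (benzothiophene).
Ring C has a continuous p-orbital overlap around the ring; 2 ring double bonds (4 π electrons) plus a heteroatom lone pair (2) give 6 π electrons. 6 = 4(1)+2, so ring C is aromatic (oxazole).
Rings D and E form a fused bicyclic system with 10 sp² atoms and 10 π electrons from ring double bonds. 10 = 4(2)+2, so the system is aromatic and both rings count as aromatic (naphthalene).
Ring F has only sp³ atoms, so it is not fully conjugated — not aromatic (piperidine).
Aromatic: A, B, C, D, E. Total: 5.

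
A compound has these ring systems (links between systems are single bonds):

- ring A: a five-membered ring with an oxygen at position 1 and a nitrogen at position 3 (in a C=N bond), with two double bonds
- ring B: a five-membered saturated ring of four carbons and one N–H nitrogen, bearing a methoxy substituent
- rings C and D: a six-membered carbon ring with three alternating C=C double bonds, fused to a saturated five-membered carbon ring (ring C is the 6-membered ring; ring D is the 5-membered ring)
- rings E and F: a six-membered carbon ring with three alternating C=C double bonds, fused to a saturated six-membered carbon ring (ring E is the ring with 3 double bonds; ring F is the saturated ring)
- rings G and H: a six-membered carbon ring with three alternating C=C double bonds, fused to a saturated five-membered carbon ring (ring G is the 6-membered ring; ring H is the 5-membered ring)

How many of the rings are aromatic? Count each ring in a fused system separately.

Ring A is fully conjugated (every ring atom contributes a p orbital); 2 ring double bonds (4 π electrons) plus a heteroatom lone pair (2) give 6 π electrons. Since 6 = 4n+2 (n=1), ring A is aromatic (oxazole).
Ring B has only sp³ atoms, so it is not fully conjugated — not aromatic (pyrrolidine).
Ring C has a continuous p-orbital overlap around the ring; 3 ring double bonds give 6 π electrons. Since 6 = 4n+2 (n=1), ring C is aromatic (benzene ring).
Ring D has three sp³ carbons, so it is not fully conjugated — not aromatic (cyclopentane ring).
Ring E has a continuous p-orbital overlap around the ring; 3 ring double bonds give 6 π electrons. That satisfies 4n+2 with n=1, so ring E is aromatic (benzene ring).
Ring F has four sp³ carbons, so it is not fully conjugated — not aromatic (cyclohexane ring).
Ring G is fully conjugated (every ring atom contributes a p orbital); 3 ring double bonds give 6 π electrons. That satisfies 4n+2 with n=1, so ring G is aromatic (benzene ring).
Ring H has three sp³ carbons, so it is not fully conjugated — not aromatic (cyclopentane ring).
Aromatic: A, C, E, G. Total: 4.

4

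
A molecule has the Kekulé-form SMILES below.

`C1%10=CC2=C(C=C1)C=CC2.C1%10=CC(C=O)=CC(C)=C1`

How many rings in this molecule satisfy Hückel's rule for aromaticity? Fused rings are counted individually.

2

The SMILES encodes a six-membered carbon ring with three alternating C=C double bonds, fused to a five-membered carbon ring containing one C=C double bond and one sp³ carbon; a six-membered carbon ring with three alternating C=C double bonds.
The 6-membered ring is fully conjugated (every ring atom contributes a p orbital); 3 ring double bonds give 6 π electrons. 6 = 4(1)+2, so it is aromatic (benzene ring).
The 5-membered ring has one sp³ carbon, so it is not fully conjugated — not aromatic (cyclopentene ring).
The second 6-membered ring has a continuous p-orbital overlap around the ring; 3 ring double bonds give 6 π electrons. That satisfies 4n+2 with n=1, so it is aromatic (benzene).
2 of the 3 rings are aromatic. Total: 2.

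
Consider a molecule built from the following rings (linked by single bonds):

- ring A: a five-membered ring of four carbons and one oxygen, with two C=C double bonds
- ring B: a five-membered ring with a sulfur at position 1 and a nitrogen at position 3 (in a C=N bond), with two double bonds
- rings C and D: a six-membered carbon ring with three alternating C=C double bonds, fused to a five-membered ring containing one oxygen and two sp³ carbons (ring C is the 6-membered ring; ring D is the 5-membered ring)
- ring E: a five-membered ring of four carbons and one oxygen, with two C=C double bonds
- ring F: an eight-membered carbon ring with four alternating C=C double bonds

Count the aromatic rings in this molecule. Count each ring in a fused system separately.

Ring A is fully conjugated (every ring atom contributes a p orbital); 2 ring double bonds (4 π electrons) plus a heteroatom lone pair (2) give 6 π electrons. 6 = 4(1)+2, so ring A is aromatic (furan).
Ring B is planar and fully conjugated; 2 ring double bonds (4 π electrons) plus a heteroatom lone pair (2) give 6 π electrons. 6 = 4(1)+2, so ring B is aromatic (thiazole).
Ring C has a continuous p-orbital overlap around the ring; 3 ring double bonds give 6 π electrons. 6 = 4(1)+2, so ring C is aromatic (benzene ring).
Ring D has two sp³ carbons, so it is not fully conjugated — not aromatic (oxolane ring).
Ring E is fully conjugated (every ring atom contributes a p orbital); 2 ring double bonds (4 π electrons) plus a heteroatom lone pair (2) give 6 π electrons. 6 = 4(1)+2, so ring E is aromatic (furan).
Ring F has only sp² ring atoms; a planar conformation would have a fully conjugated π system of 8 electrons. But 8 = 4(2), which is 4n not 4n+2, so ring F is not aromatic (cyclooctatetraene) — cyclooctatetraene distorts into a non-planar tub to avoid antiaromaticity.
Aromatic: A, B, C, E. Total: 4.

4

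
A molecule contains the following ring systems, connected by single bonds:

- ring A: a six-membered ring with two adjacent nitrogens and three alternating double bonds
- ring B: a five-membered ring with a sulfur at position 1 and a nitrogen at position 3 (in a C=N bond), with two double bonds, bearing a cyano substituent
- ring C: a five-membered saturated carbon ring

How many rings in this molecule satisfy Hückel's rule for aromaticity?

2

Ring A is planar and fully conjugated; 3 ring double bonds give 6 π electrons. That satisfies 4n+2 with n=1, so ring A is aromatic (pyridazine).
Ring B is planar and fully conjugated; 2 ring double bonds (4 π electrons) plus a heteroatom lone pair (2) give 6 π electrons. That satisfies 4n+2 with n=1, so ring B is aromatic (thiazole).
Ring C has only sp³ atoms, so it is not fully conjugated — not aromatic (cyclopentane).
Aromatic: A, B. Total: 2.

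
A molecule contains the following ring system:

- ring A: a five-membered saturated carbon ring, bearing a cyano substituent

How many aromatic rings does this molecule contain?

0

Ring A has only sp³ atoms, so it is not fully conjugated — not aromatic (cyclopentane).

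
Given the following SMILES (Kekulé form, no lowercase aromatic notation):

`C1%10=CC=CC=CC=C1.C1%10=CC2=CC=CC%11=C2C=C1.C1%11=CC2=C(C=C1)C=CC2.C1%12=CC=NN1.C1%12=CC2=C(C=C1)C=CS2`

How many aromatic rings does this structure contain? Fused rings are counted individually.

The SMILES encodes an eight-membered carbon ring with four alternating C=C double bonds; two fused six-membered carbon rings, each with three alternating C=C double bonds; a six-membered carbon ring with three alternating C=C double bonds, fused to a five-membered carbon ring containing one C=C double bond and one sp³ carbon; a five-membered ring with two adjacent nitrogens (one bearing H, one in a double bond) and two double bonds; a six-membered carbon ring with three alternating C=C double bonds, fused to a five-membered ring containing one sulfur and two C=C double bonds.
The 8-membered ring has only sp² ring atoms; a planar conformation would have a fully conjugated π system of 8 electrons. But 8 = 4(2), which is 4n not 4n+2, so it is not aromatic (cyclooctatetraene) — cyclooctatetraene distorts into a non-planar tub to avoid antiaromaticity.
The fused 6/6-membered bicyclic is a single π system with 10 sp² atoms and 10 π electrons from ring double bonds. 10 = 4(2)+2, so the system is aromatic and both rings count as aromatic (naphthalene).
The 6-membered ring is fully conjugated (every ring atom contributes a p orbital); 3 ring double bonds give 6 π electrons. Since 6 = 4n+2 (n=1), it is aromatic (benzene ring).
The 5-membered ring has one sp³ carbon, so it is not fully conjugated — not aromatic (cyclopentene ring).
The 5-membered ring with two adjacent nitrogens (one N–H, one =N–) is fully conjugated (every ring atom contributes a p orbital); 2 ring double bonds (4 π electrons) plus a heteroatom lone pair (2) give 6 π electrons. That satisfies 4n+2 with n=1, so it is aromatic (pyrazole).
The fused 6/5-membered bicyclic (with one sulfur) is a single π system with 9 sp² atoms and 10 π electrons from ring double bonds plus a heteroatom lone pair. 10 = 4(2)+2, so the system is aromatic and both rings count as aromatic (benzothiophene).
6 of the 8 rings are aromatic. Total: 6.

6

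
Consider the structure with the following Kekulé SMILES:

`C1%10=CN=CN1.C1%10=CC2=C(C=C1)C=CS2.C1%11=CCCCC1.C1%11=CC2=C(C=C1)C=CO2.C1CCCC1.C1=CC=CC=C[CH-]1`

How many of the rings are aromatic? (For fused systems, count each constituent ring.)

The SMILES encodes a five-membered ring with nitrogens at positions 1 and 3 (one bearing H, one in a C=N bond) and two double bonds; a six-membered carbon ring with three alternating C=C double bonds, fused to a five-membered ring containing one sulfur and two C=C double bonds; a six-membered carbon ring with one C=C double bond; a six-membered carbon ring with three alternating C=C double bonds, fused to a five-membered ring containing one oxygen and two C=C double bonds; a five-membered saturated carbon ring; a seven-membered all-carbon ring bearing a negative charge on one carbon, with three C=C double bonds.
The 5-membered ring with two nitrogens (one N–H, one =N–) is planar and fully conjugated; 2 ring double bonds (4 π electrons) plus a heteroatom lone pair (2) give 6 π electrons. 6 = 4(1)+2, so it is aromatic (imidazole).
The fused 6/5-membered bicyclic (with one sulfur) is a single π system with 9 sp² atoms and 10 π electrons from ring double bonds plus a heteroatom lone pair. 10 = 4(2)+2, so the system is aromatic and both rings count as aromatic (benzothiophene).
The 6-membered ring has four sp³ carbons, so it is not fully conjugated — not aromatic (cyclohexene).
The fused 6/5-membered bicyclic (with one oxygen) is a single π system with 9 sp² atoms and 10 π electrons from ring double bonds plus a heteroatom lone pair. 10 = 4(2)+2, so the system is aromatic and both rings count as aromatic (benzofuran).
The 5-membered ring has only sp³ atoms, so it is not fully conjugated — not aromatic (cyclopentane).
The 7-membered ring has only sp² ring atoms; a planar conformation would have a fully conjugated π system of 8 electrons. But 8 = 4(2), which is 4n not 4n+2, so it is not aromatic (cycloheptatrienyl anion).
5 of the 8 rings are aromatic. Total: 5.

5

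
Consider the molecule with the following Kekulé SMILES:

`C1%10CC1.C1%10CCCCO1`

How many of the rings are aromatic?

0

The SMILES encodes a three-membered saturated carbon ring; a six-membered saturated ring of five carbons and one oxygen.
The 3-membered ring has only sp³ atoms, so it is not fully conjugated — not aromatic (cyclopropane).
The 6-membered ring with one oxygen has only sp³ atoms, so it is not fully conjugated — not aromatic (tetrahydropyran).
None of the rings are aromatic. Total: 0.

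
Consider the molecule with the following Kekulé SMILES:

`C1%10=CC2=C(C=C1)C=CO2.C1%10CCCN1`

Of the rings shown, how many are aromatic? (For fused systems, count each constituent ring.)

The SMILES encodes a six-membered carbon ring with three alternating C=C double bonds, fused to a five-membered ring containing one oxygen and two C=C double bonds; a five-membered saturated ring of four carbons and one N–H nitrogen.
The fused 6/5-membered bicyclic (with one oxygen) is a single π system with 9 sp² atoms and 10 π electrons from ring double bonds plus a heteroatom lone pair. 10 = 4(2)+2, so the system is aromatic and both rings count as aromatic (benzofuran).
The 5-membered ring with one N–H has only sp³ atoms, so it is not fully conjugated — not aromatic (pyrrolidine).
2 of the 3 rings are aromatic. Total: 2.

2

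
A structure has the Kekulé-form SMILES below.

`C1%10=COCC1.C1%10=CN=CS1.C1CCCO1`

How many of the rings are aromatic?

1

The SMILES encodes a five-membered ring of four carbons and one oxygen, with one C=C double bond and two sp³ carbons; a five-membered ring with a sulfur at position 1 and a nitrogen at position 3 (in a C=N bond), with two double bonds; a five-membered saturated ring of four carbons and one oxygen.
The 5-membered ring with one oxygen has two sp³ carbons, so it is not fully conjugated — not aromatic (2,3-dihydrofuran).
The 5-membered ring with one sulfur and one =N– has a continuous p-orbital overlap around the ring; 2 ring double bonds (4 π electrons) plus a heteroatom lone pair (2) give 6 π electrons. That satisfies 4n+2 with n=1, so it is aromatic (thiazole).
The second 5-membered ring with one oxygen has only sp³ atoms, so it is not fully conjugated — not aromatic (tetrahydrofuran).
1 of the 3 rings is aromatic. Total: 1.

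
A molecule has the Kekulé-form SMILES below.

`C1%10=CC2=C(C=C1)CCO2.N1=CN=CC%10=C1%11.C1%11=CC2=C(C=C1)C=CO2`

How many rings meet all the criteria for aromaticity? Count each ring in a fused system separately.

The SMILES encodes a six-membered carbon ring with three alternating C=C double bonds, fused to a five-membered ring containing one oxygen and two sp³ carbons; a six-membered ring with nitrogens at positions 1 and 3 and three alternating double bonds; a six-membered carbon ring with three alternating C=C double bonds, fused to a five-membered ring containing one oxygen and two C=C double bonds.
The 6-membered ring has a continuous p-orbital overlap around the ring; 3 ring double bonds give 6 π electrons. 6 = 4(1)+2, so it is aromatic (benzene ring).
The 5-membered ring with one oxygen has two sp³ carbons, so it is not fully conjugated — not aromatic (oxolane ring).
The 6-membered ring with two nitrogens (1,3) is fully conjugated (every ring atom contributes a p orbital); 3 ring double bonds give 6 π electrons. 6 = 4(1)+2, so it is aromatic (pyrimidine).
The fused 6/5-membered bicyclic (with one oxygen) is a single π system with 9 sp² atoms and 10 π electrons from ring double bonds plus a heteroatom lone pair. 10 = 4(2)+2, so the system is aromatic and both rings count as aromatic (benzofuran).
4 of the 5 rings are aromatic. Total: 4.

4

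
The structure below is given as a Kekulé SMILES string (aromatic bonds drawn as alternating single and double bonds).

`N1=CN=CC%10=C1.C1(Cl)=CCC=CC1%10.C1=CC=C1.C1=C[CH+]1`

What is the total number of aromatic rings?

2

The SMILES encodes a six-membered ring with nitrogens at positions 1 and 3 and three alternating double bonds; a six-membered carbon ring with two isolated C=C double bonds and two sp³ carbons; a four-membered carbon ring with two alternating C=C double bonds; a three-membered all-carbon ring bearing a positive charge on one carbon, with one C=C double bond.
The 6-membered ring with two nitrogens (1,3) has a continuous p-orbital overlap around the ring; 3 ring double bonds give 6 π electrons. 6 = 4(1)+2, so it is aromatic (pyrimidine).
The 6-membered ring has two sp³ carbons, so it is not fully conjugated — not aromatic (1,4-cyclohexadiene).
The 4-membered ring has only sp² ring atoms; a planar conformation would have a fully conjugated π system of 4 electrons. But 4 = 4(1), which is 4n not 4n+2, so it is not aromatic (cyclobutadiene) — cyclobutadiene is antiaromatic and distorts to a rectangle.
The 3-membered ring is fully conjugated (every ring atom contributes a p orbital); 1 ring double bond (2 π electrons) plus the carbocation's empty p orbital (0, but keeps the ring conjugated) give 2 π electrons. Since 2 = 4n+2 (n=0), it is aromatic (cyclopropenyl cation).
2 of the 4 rings are aromatic. Total: 2.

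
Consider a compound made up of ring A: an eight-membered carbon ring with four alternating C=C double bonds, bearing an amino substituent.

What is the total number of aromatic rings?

0

Ring A has only sp² ring atoms; a planar conformation would have a fully conjugated π system of 8 electrons. But 8 = 4(2), which is 4n not 4n+2, so ring A is not aromatic (cyclooctatetraene) — cyclooctatetraene distorts into a non-planar tub to avoid antiaromaticity.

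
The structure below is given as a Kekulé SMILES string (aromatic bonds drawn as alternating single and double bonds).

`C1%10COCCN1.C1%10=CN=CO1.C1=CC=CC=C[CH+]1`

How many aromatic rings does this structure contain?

2

The SMILES encodes a six-membered saturated ring with an oxygen and an N–H nitrogen at positions 1 and 4; a five-membered ring with an oxygen at position 1 and a nitrogen at position 3 (in a C=N bond), with two double bonds; a seven-membered all-carbon ring bearing a positive charge on one carbon, with three C=C double bonds.
The 6-membered ring with one oxygen and one N–H (1,4) has only sp³ atoms, so it is not fully conjugated — not aromatic (morpholine).
The 5-membered ring with one oxygen and one =N– has a continuous p-orbital overlap around the ring; 2 ring double bonds (4 π electrons) plus a heteroatom lone pair (2) give 6 π electrons. 6 = 4(1)+2, so it is aromatic (oxazole).
The 7-membered ring is planar and fully conjugated; 3 ring double bonds (6 π electrons) plus the carbocation's empty p orbital (0, but keeps the ring conjugated) give 6 π electrons. Since 6 = 4n+2 (n=1), it is aromatic (tropylium cation).
2 of the 3 rings are aromatic. Total: 2.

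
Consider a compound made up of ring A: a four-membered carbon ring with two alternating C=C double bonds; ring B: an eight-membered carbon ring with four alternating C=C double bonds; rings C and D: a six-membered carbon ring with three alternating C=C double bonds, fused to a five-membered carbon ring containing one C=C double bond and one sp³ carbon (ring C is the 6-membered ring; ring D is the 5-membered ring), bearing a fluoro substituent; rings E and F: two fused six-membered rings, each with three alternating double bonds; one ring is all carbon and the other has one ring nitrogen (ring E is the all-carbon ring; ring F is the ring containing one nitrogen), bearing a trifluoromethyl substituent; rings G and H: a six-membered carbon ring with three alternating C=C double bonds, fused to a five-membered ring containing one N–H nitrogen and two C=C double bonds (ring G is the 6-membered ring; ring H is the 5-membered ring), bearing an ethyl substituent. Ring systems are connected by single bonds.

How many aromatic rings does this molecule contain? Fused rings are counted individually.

Ring A has only sp² ring atoms; a planar conformation would have a fully conjugated π system of 4 electrons. But 4 = 4(1), which is 4n not 4n+2, so ring A is not aromatic (cyclobutadiene) — cyclobutadiene is antiaromatic and distorts to a rectangle.
Ring B has only sp² ring atoms; a planar conformation would have a fully conjugated π system of 8 electrons. But 8 = 4(2), which is 4n not 4n+2, so ring B is not aromatic (cyclooctatetraene) — cyclooctatetraene distorts into a non-planar tub to avoid antiaromaticity.
Ring C has a continuous p-orbital overlap around the ring; 3 ring double bonds give 6 π electrons. That satisfies 4n+2 with n=1, so ring C is aromatic (benzene ring).
Ring D has one sp³ carbon, so it is not fully conjugated — not aromatic (cyclopentene ring).
Rings E and F form a fused bicyclic system (with one nitrogen) with 10 sp² atoms and 10 π electrons from ring double bonds. 10 = 4(2)+2, so the system is aromatic and both rings count as aromatic (quinoline).
Rings G and H form a fused bicyclic system (with one N–H) with 9 sp² atoms and 10 π electrons from ring double bonds plus a heteroatom lone pair. 10 = 4(2)+2, so the system is aromatic and both rings count as aromatic (indole).
Aromatic: C, E, F, G, H. Total: 5.

5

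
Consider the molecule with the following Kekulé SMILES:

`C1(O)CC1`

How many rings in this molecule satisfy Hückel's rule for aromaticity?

0

The SMILES encodes a three-membered saturated carbon ring.
The 3-membered ring has only sp³ atoms, so it is not fully conjugated — not aromatic (cyclopropane).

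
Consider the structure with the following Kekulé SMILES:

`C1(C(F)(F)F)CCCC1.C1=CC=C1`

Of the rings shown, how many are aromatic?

The SMILES encodes a five-membered saturated carbon ring; a four-membered carbon ring with two alternating C=C double bonds.
The 5-membered ring has only sp³ atoms, so it is not fully conjugated — not aromatic (cyclopentane).
The 4-membered ring has only sp² ring atoms; a planar conformation would have a fully conjugated π system of 4 electrons. But 4 = 4(1), which is 4n not 4n+2, so it is not aromatic (cyclobutadiene) — cyclobutadiene is antiaromatic and distorts to a rectangle.
None of the rings are aromatic. Total: 0.

0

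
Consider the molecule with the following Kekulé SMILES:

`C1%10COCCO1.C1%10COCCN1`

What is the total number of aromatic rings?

0

The SMILES encodes a six-membered saturated ring with oxygens at positions 1 and 4; a six-membered saturated ring with an oxygen and an N–H nitrogen at positions 1 and 4.
The 6-membered ring with two oxygens (1,4) has only sp³ atoms, so it is not fully conjugated — not aromatic (1,4-dioxane).
The 6-membered ring with one oxygen and one N–H (1,4) has only sp³ atoms, so it is not fully conjugated — not aromatic (morpholine).
None of the rings are aromatic. Total: 0.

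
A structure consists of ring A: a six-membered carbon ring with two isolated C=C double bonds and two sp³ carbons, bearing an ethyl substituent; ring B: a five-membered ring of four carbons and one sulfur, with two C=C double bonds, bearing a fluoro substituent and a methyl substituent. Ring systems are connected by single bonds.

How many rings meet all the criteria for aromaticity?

1

Ring A has two sp³ carbons, so it is not fully conjugated — not aromatic (1,4-cyclohexadiene).
Ring B is fully conjugated (every ring atom contributes a p orbital); 2 ring double bonds (4 π electrons) plus a heteroatom lone pair (2) give 6 π electrons. Since 6 = 4n+2 (n=1), ring B is aromatic (thiophene).
Aromatic: B. Total: 1.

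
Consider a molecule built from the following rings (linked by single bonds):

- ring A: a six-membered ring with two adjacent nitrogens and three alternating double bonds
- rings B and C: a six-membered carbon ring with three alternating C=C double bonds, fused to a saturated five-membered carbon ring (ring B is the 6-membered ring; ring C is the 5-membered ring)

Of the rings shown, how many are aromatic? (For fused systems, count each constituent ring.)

Ring A has a continuous p-orbital overlap around the ring; 3 ring double bonds give 6 π electrons. Since 6 = 4n+2 (n=1), ring A is aromatic (pyridazine).
Ring B is planar and fully conjugated; 3 ring double bonds give 6 π electrons. 6 = 4(1)+2, so ring B is aromatic (benzene ring).
Ring C has three sp³ carbons, so it is not fully conjugated — not aromatic (cyclopentane ring).
Aromatic: A, B. Total: 2.

2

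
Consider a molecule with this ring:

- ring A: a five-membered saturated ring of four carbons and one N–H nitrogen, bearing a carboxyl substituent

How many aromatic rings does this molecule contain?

0

Ring A has only sp³ atoms, so it is not fully conjugated — not aromatic (pyrrolidine).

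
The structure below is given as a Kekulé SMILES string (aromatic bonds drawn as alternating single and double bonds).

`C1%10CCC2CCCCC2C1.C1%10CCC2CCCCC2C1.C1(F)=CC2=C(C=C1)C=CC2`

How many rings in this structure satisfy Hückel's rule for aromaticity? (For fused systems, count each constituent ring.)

The SMILES encodes two fused six-membered saturated carbon rings; two fused six-membered saturated carbon rings; a six-membered carbon ring with three alternating C=C double bonds, fused to a five-membered carbon ring containing one C=C double bond and one sp³ carbon.
The 6-membered ring has only sp³ atoms, so it is not fully conjugated — not aromatic (cyclohexane ring).
The second 6-membered ring has only sp³ atoms, so it is not fully conjugated — not aromatic (cyclohexane ring).
The third 6-membered ring has only sp³ atoms, so it is not fully conjugated — not aromatic (cyclohexane ring).
The fourth 6-membered ring has only sp³ atoms, so it is not fully conjugated — not aromatic (cyclohexane ring).
The fifth 6-membered ring is fully conjugated (every ring atom contributes a p orbital); 3 ring double bonds give 6 π electrons. That satisfies 4n+2 with n=1, so it is aromatic (benzene ring).
The 5-membered ring has one sp³ carbon, so it is not fully conjugated — not aromatic (cyclopentene ring).
1 of the 6 rings is aromatic. Total: 1.

1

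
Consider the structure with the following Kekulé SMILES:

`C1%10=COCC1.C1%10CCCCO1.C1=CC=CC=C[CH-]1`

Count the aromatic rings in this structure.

The SMILES encodes a five-membered ring of four carbons and one oxygen, with one C=C double bond and two sp³ carbons; a six-membered saturated ring of five carbons and one oxygen; a seven-membered all-carbon ring bearing a negative charge on one carbon, with three C=C double bonds.
The 5-membered ring with one oxygen has two sp³ carbons, so it is not fully conjugated — not aromatic (2,3-dihydrofuran).
The 6-membered ring with one oxygen has only sp³ atoms, so it is not fully conjugated — not aromatic (tetrahydropyran).
The 7-membered ring has only sp² ring atoms; a planar conformation would have a fully conjugated π system of 8 electrons. But 8 = 4(2), which is 4n not 4n+2, so it is not aromatic (cycloheptatrienyl anion).
None of the rings are aromatic. Total: 0.

0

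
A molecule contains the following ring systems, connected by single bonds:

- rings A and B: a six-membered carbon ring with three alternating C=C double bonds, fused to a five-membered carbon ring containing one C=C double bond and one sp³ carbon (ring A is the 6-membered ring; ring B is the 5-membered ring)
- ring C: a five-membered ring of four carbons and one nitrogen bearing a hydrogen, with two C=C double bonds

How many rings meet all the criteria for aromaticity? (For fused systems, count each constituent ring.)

Ring A is planar and fully conjugated; 3 ring double bonds give 6 π electrons. 6 = 4(1)+2, so ring A is aromatic (benzene ring).
Ring B has one sp³ carbon, so it is not fully conjugated — not aromatic (cyclopentene ring).
Ring C has a continuous p-orbital overlap around the ring; 2 ring double bonds (4 π electrons) plus a heteroatom lone pair (2) give 6 π electrons. Since 6 = 4n+2 (n=1), ring C is aromatic (pyrrole).
Aromatic: A, C. Total: 2.

2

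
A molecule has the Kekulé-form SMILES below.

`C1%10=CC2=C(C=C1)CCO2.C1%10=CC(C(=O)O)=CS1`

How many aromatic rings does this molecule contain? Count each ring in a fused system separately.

2

The SMILES encodes a six-membered carbon ring with three alternating C=C double bonds, fused to a five-membered ring containing one oxygen and two sp³ carbons; a five-membered ring of four carbons and one sulfur, with two C=C double bonds.
The 6-membered ring is fully conjugated (every ring atom contributes a p orbital); 3 ring double bonds give 6 π electrons. Since 6 = 4n+2 (n=1), it is aromatic (benzene ring).
The 5-membered ring with one oxygen has two sp³ carbons, so it is not fully conjugated — not aromatic (oxolane ring).
The 5-membered ring with one sulfur has a continuous p-orbital overlap around the ring; 2 ring double bonds (4 π electrons) plus a heteroatom lone pair (2) give 6 π electrons. 6 = 4(1)+2, so it is aromatic (thiophene).
2 of the 3 rings are aromatic. Total: 2.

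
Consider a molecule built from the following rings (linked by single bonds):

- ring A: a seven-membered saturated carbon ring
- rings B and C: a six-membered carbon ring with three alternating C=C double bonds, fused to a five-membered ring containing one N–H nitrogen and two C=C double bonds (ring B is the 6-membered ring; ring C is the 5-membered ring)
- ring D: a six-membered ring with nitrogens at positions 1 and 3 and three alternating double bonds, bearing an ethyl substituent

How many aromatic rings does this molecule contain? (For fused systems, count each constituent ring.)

Ring A has only sp³ atoms, so it is not fully conjugated — not aromatic (cycloheptane).
Rings B and C form a fused bicyclic system (with one N–H) with 9 sp² atoms and 10 π electrons from ring double bonds plus a heteroatom lone pair. 10 = 4(2)+2, so the system is aromatic and both rings count as aromatic (indole).
Ring D is planar and fully conjugated; 3 ring double bonds give 6 π electrons. Since 6 = 4n+2 (n=1), ring D is aromatic (pyrimidine).
Aromatic: B, C, D. Total: 3.

3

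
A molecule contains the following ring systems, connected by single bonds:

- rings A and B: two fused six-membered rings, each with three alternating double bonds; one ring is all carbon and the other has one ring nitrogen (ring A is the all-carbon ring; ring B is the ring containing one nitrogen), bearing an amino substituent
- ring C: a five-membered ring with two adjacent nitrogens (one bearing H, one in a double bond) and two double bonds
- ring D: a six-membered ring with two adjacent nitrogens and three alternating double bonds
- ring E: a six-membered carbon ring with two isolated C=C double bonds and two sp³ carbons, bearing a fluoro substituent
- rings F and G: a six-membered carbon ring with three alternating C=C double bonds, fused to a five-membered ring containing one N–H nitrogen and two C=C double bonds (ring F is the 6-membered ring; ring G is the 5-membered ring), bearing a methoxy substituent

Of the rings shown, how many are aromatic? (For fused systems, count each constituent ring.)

Rings A and B form a fused bicyclic system (with one nitrogen) with 10 sp² atoms and 10 π electrons from ring double bonds. 10 = 4(2)+2, so the system is aromatic and both rings count as aromatic (quinoline).
Ring C has a continuous p-orbital overlap around the ring; 2 ring double bonds (4 π electrons) plus a heteroatom lone pair (2) give 6 π electrons. 6 = 4(1)+2, so ring C is aromatic (pyrazole).
Ring D is planar and fully conjugated; 3 ring double bonds give 6 π electrons. 6 = 4(1)+2, so ring D is aromatic (pyridazine).
Ring E has two sp³ carbons, so it is not fully conjugated — not aromatic (1,4-cyclohexadiene).
Rings F and G form a fused bicyclic system (with one N–H) with 9 sp² atoms and 10 π electrons from ring double bonds plus a heteroatom lone pair. 10 = 4(2)+2, so the system is aromatic and both rings count as aromatic (indole).
Aromatic: A, B, C, D, F, G. Total: 6.

6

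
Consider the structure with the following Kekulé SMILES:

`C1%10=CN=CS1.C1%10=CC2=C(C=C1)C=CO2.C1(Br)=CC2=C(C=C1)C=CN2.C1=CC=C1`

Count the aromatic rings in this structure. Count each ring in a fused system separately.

The SMILES encodes a five-membered ring with a sulfur at position 1 and a nitrogen at position 3 (in a C=N bond), with two double bonds; a six-membered carbon ring with three alternating C=C double bonds, fused to a five-membered ring containing one oxygen and two C=C double bonds; a six-membered carbon ring with three alternating C=C double bonds, fused to a five-membered ring containing one N–H nitrogen and two C=C double bonds; a four-membered carbon ring with two alternating C=C double bonds.
The 5-membered ring with one sulfur and one =N– is planar and fully conjugated; 2 ring double bonds (4 π electrons) plus a heteroatom lone pair (2) give 6 π electrons. Since 6 = 4n+2 (n=1), it is aromatic (thiazole).
The fused 6/5-membered bicyclic (with one oxygen) is a single π system with 9 sp² atoms and 10 π electrons from ring double bonds plus a heteroatom lone pair. 10 = 4(2)+2, so the system is aromatic and both rings count as aromatic (benzofuran).
The fused 6/5-membered bicyclic (with one N–H) is a single π system with 9 sp² atoms and 10 π electrons from ring double bonds plus a heteroatom lone pair. 10 = 4(2)+2, so the system is aromatic and both rings count as aromatic (indole).
The 4-membered ring has only sp² ring atoms; a planar conformation would have a fully conjugated π system of 4 electrons. But 4 = 4(1), which is 4n not 4n+2, so it is not aromatic (cyclobutadiene) — cyclobutadiene is antiaromatic and distorts to a rectangle.
5 of the 6 rings are aromatic. Total: 5.

5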